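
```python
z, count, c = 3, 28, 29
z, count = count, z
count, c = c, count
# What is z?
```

Trace:
`z, count, c = 3, 28, 29` → z = 3; count = 28; c = 29
`z, count = count, z` → z = 28; count = 3
`count, c = c, count` → count = 29; c = 3
So z = 28

Answer: 28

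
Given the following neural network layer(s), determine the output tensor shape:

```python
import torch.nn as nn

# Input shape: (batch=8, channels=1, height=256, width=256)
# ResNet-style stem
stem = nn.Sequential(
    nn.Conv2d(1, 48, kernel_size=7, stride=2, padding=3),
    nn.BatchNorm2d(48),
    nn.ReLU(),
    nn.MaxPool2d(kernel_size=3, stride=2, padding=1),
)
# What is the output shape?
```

Input: (8, 1, 256, 256) -> after Conv2d 7x7 stride=2: (8, 48, 128, 128) -> Output: (8, 48, 64, 64)

Answer: (8, 48, 64, 64)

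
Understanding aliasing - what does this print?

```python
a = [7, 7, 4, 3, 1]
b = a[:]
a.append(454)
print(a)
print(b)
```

Key concept: slice [:] creates copy.
Step by step:
`a = [7, 7, 4, 3, 1]` → a = [7, 7, 4, 3, 1]
`b = a[:]` → b = [7, 7, 4, 3, 1]
`a.append(454)` → a = [7, 7, 4, 3, 1, 454]
`print(a)` → prints [7, 7, 4, 3, 1, 454]
`print(b)` → prints [7, 7, 4, 3, 1]

Answer:
[7, 7, 4, 3, 1, 454]
[7, 7, 4, 3, 1]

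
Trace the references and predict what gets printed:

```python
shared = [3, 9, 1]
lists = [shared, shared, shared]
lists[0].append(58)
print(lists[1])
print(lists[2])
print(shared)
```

Key concept: list of same reference.
Step by step:
`shared = [3, 9, 1]` → shared = [3, 9, 1]
`lists = [shared, shared, shared]` → lists = [[3, 9, 1], [3, 9, 1], [3, 9, 1]]
`lists[0].append(58)` → shared = [3, 9, 1, 58]; lists = [[3, 9, 1, 58], [3, 9, 1, 58], [3, 9, 1, 58]]
`print(lists[1])` → prints [3, 9, 1, 58]
`print(lists[2])` → prints [3, 9, 1, 58]
`print(shared)` → prints [3, 9, 1, 58]

Answer:
[3, 9, 1, 58]
[3, 9, 1, 58]
[3, 9, 1, 58]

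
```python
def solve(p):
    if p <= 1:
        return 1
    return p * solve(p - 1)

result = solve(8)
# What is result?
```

solve(8) = 8 * 7 * 6 * 5 * 4 * 3 * 2 * 1 = 40320

Answer: 40320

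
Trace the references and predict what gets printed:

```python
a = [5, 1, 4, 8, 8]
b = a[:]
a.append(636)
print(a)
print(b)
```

Key concept: slice [:] creates copy.
Step by step:
`a = [5, 1, 4, 8, 8]` → a = [5, 1, 4, 8, 8]
`b = a[:]` → b = [5, 1, 4, 8, 8]
`a.append(636)` → a = [5, 1, 4, 8, 8, 636]
`print(a)` → prints [5, 1, 4, 8, 8, 636]
`print(b)` → prints [5, 1, 4, 8, 8]

Answer:
[5, 1, 4, 8, 8, 636]
[5, 1, 4, 8, 8]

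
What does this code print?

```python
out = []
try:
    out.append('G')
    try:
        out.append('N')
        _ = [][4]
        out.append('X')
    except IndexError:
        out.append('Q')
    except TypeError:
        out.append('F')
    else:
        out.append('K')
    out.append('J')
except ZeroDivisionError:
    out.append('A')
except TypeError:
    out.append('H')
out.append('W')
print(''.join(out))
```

Execution trace: 'G' (try body) → 'N' (inner try body) → 'Q' (inner except IndexError) → 'J' (try body, no exception) → 'W' (after the try/except). Output: GNQJW

Answer: GNQJW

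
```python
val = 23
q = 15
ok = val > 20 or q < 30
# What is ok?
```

Trace:
`val = 23` → val = 23
`q = 15` → q = 15
`ok = val > 20 or q < 30` → ok = True
So ok = True

Answer: True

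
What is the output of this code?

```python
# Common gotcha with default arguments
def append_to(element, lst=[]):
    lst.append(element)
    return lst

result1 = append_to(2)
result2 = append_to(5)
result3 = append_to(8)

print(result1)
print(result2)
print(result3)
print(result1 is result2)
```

Key concept: mutable default argument gotcha.
Step by step:
`result1 = append_to(2)` → result1 = [2]
`result2 = append_to(5)` → result1 = [2, 5] (same object as result2); result2 = [2, 5] (same object as result1)
`result3 = append_to(8)` → result1 = [2, 5, 8] (same object as result2, result3); result2 = [2, 5, 8] (same object as result1, result3); result3 = [2, 5, 8] (same object as result1, result2)
`print(result1)` → prints [2, 5, 8]
`print(result2)` → prints [2, 5, 8]
`print(result3)` → prints [2, 5, 8]
`print(result1 is result2)` → prints True

Answer:
[2, 5, 8]
[2, 5, 8]
[2, 5, 8]
True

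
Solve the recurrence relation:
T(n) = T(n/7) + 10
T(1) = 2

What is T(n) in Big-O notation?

Each step divides n by 7 and adds 10. After log_7(n) steps we reach T(1)=2. So T(n) = 10·log_7(n) + 2 = O(log n).

Answer: O(log n)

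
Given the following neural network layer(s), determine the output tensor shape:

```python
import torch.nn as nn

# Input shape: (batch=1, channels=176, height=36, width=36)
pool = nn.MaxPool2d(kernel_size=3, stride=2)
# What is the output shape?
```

Input: (1, 176, 36, 36) -> Output: (1, 176, 17, 17)

Answer: (1, 176, 17, 17)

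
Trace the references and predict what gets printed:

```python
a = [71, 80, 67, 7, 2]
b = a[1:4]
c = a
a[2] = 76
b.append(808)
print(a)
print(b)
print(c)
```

Key concept: slice vs alias.
Step by step:
`a = [71, 80, 67, 7, 2]` → a = [71, 80, 67, 7, 2]
`b = a[1:4]` → b = [80, 67, 7]
`c = a` → c = [71, 80, 67, 7, 2] (same object as a)
`a[2] = 76` → a = [71, 80, 76, 7, 2] (same object as c); c = [71, 80, 76, 7, 2] (same object as a)
`b.append(808)` → b = [80, 67, 7, 808]
`print(a)` → prints [71, 80, 76, 7, 2]
`print(b)` → prints [80, 67, 7, 808]
`print(c)` → prints [71, 80, 76, 7, 2]

Answer:
[71, 80, 76, 7, 2]
[80, 67, 7, 808]
[71, 80, 76, 7, 2]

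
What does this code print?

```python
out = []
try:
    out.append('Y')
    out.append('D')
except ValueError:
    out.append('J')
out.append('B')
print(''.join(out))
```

Execution trace: 'Y' (try body) → 'D' (try body, no exception) → 'B' (after the try/except). Output: YDB

Answer: YDB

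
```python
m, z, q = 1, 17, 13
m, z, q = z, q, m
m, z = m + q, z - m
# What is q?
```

Trace:
`m, z, q = 1, 17, 13` → m = 1; z = 17; q = 13
`m, z, q = z, q, m` → m = 17; z = 13; q = 1
`m, z = m + q, z - m` → m = 18; z = -4
So q = 1

Answer: 1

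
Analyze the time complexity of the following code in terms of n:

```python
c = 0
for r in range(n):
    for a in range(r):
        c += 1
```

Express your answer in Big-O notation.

Each loop level contributes: n × n. Multiplying the contributions gives O(n^2).

Answer: O(n^2)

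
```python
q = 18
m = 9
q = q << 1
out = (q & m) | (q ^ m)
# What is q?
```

Trace:
`q = 18` → q = 18
`m = 9` → m = 9
`q = q << 1` → q = 36
`out = (q & m) | (q ^ m)` → out = 45
So q = 36

Answer: 36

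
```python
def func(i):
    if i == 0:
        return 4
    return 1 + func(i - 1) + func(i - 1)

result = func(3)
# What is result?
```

func(i) = 1 + 2·func(i-1), func(0)=4. Closed form: (4+1)·2^3 - 1 = 39.

Answer: 39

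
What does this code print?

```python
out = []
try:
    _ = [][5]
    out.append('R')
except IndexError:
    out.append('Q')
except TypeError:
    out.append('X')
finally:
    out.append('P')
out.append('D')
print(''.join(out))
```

Execution trace: 'Q' (except IndexError) → 'P' (finally) → 'D' (after the try/except). Output: QPD

Answer: QPD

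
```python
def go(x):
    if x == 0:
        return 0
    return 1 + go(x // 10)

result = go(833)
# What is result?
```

Count of digits of 833: 3

Answer: 3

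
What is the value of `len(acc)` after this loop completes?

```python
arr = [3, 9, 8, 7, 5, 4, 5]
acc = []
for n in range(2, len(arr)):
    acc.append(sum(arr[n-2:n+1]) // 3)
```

Number of 3-element averages
`acc` takes the values: [] → [6] → [6, 8] → [6, 8, 6] → [6, 8, 6, 5] → [6, 8, 6, 5, 4]
So `len(acc)` = 5

Answer: 5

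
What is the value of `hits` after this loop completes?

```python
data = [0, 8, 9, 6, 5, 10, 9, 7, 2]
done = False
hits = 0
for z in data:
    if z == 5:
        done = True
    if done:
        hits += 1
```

Count elements after first 5 in [0, 8, 9, 6, 5, 10, 9, 7, 2]
`hits` takes the values: 0 → 1 → 2 → 3 → 4 → 5

Answer: 5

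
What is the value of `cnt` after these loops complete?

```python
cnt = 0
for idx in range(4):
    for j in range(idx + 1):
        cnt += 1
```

Triangle: 1 + 2 + ... + 4
`cnt` takes the values: 0 → 1 → 2 → 3 → 4 → 5 → 6 → 7 → 8 → 9 → 10

Answer: 10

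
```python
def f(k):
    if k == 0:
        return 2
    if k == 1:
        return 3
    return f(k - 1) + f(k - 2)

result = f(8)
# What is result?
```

Build up from base cases: f(0)=2, f(1)=3, f(2)=5, f(3)=8, f(4)=13, f(5)=21, f(6)=34, ..., f(8)=89

Answer: 89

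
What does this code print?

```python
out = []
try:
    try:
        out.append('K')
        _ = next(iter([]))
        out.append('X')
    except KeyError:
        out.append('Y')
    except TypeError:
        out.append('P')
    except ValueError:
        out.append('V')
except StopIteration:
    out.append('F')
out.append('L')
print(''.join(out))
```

Execution trace: 'K' (try body) → 'F' (outer except StopIteration) → 'L' (after the try/except). Output: KFL

Answer: KFL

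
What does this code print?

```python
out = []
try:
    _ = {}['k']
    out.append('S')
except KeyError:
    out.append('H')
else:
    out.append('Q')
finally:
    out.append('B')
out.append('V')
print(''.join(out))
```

Execution trace: 'H' (except KeyError) → 'B' (finally) → 'V' (after the try/except). Output: HBV

Answer: HBV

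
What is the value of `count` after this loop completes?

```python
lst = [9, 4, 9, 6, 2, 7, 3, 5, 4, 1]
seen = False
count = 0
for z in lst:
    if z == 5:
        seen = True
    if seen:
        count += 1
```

Count elements after first 5 in [9, 4, 9, 6, 2, 7, 3, 5, 4, 1]
`count` takes the values: 0 → 1 → 2 → 3

Answer: 3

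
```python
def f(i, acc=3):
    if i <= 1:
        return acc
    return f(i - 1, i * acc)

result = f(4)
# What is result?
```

Accumulator trace (n, acc): (4, 3) -> (3, 12) -> (2, 36) -> (1, 72) -> return 72

Answer: 72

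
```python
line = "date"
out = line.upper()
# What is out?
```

Trace:
`line = "date"` → line = 'date'
`out = line.upper()` → out = 'DATE'
So out = 'DATE'

Answer: 'DATE'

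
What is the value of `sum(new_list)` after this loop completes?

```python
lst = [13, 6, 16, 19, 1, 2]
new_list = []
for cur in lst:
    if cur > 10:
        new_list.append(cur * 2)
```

Sum of doubled values > 10
`new_list` takes the values: [] → [26] → [26, 32] → [26, 32, 38]
So `sum(new_list)` = 96

Answer: 96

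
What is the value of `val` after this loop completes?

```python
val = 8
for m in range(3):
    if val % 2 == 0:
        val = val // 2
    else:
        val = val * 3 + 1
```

Collatz-style transformation from 8
`val` takes the values: 8 → 4 → 2 → 1

Answer: 1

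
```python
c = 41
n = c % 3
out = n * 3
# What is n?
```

Trace:
`c = 41` → c = 41
`n = c % 3` → n = 2
`out = n * 3` → out = 6
So n = 2

Answer: 2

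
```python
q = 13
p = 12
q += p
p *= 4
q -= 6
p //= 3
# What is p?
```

Trace:
`q = 13` → q = 13
`p = 12` → p = 12
`q += p` → q = 25
`p *= 4` → p = 48
`q -= 6` → q = 19
`p //= 3` → p = 16
So p = 16

Answer: 16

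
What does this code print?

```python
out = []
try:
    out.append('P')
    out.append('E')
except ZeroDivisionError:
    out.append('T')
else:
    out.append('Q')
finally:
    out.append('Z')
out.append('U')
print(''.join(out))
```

Execution trace: 'P' (try body) → 'E' (try body, no exception) → 'Q' (else) → 'Z' (finally) → 'U' (after the try/except). Output: PEQZU

Answer: PEQZU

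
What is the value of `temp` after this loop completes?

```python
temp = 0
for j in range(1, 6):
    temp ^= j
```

XOR of 1 to 5
`temp` takes the values: 0 → 1 → 3 → 0 → 4 → 1

Answer: 1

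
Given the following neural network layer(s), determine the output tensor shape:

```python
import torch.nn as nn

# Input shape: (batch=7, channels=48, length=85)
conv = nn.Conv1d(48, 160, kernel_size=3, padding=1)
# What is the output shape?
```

Input: (7, 48, 85) -> Output: (7, 160, 85)

Answer: (7, 160, 85)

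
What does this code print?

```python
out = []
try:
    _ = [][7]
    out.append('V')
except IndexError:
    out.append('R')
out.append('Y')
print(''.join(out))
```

Execution trace: 'R' (except IndexError) → 'Y' (after the try/except). Output: RY

Answer: RY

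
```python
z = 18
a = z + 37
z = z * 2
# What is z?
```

Trace:
`z = 18` → z = 18
`a = z + 37` → a = 55
`z = z * 2` → z = 36
So z = 36

Answer: 36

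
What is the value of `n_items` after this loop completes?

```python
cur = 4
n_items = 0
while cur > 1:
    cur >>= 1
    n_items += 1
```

Count right shifts until 1
`n_items` takes the values: 0 → 1 → 2

Answer: 2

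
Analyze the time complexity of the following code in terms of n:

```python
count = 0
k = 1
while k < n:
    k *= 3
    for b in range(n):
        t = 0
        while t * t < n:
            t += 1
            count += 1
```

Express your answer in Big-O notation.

Each loop level contributes: log n × n × √n. Multiplying the contributions gives O(n√n log n).

Answer: O(n√n log n)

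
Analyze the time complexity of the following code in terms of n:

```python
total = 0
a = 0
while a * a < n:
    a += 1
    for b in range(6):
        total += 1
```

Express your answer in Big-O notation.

Each loop level contributes: √n × 1. Multiplying the contributions gives O(√n).

Answer: O(√n)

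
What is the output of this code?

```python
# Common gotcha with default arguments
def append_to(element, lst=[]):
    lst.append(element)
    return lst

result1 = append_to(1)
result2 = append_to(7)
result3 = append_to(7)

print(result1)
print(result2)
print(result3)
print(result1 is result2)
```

Key concept: mutable default argument gotcha.
Step by step:
`result1 = append_to(1)` → result1 = [1]
`result2 = append_to(7)` → result1 = [1, 7] (same object as result2); result2 = [1, 7] (same object as result1)
`result3 = append_to(7)` → result1 = [1, 7, 7] (same object as result2, result3); result2 = [1, 7, 7] (same object as result1, result3); result3 = [1, 7, 7] (same object as result1, result2)
`print(result1)` → prints [1, 7, 7]
`print(result2)` → prints [1, 7, 7]
`print(result3)` → prints [1, 7, 7]
`print(result1 is result2)` → prints True

Answer:
[1, 7, 7]
[1, 7, 7]
[1, 7, 7]
True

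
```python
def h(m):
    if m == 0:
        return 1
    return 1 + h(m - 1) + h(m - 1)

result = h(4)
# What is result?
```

h(m) = 1 + 2·h(m-1), h(0)=1. Closed form: (1+1)·2^4 - 1 = 31.

Answer: 31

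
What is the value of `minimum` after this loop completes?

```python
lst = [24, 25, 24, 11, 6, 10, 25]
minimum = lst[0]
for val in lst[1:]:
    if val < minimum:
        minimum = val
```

Minimum of [24, 25, 24, 11, 6, 10, 25]
`minimum` takes the values: 24 → 11 → 6

Answer: 6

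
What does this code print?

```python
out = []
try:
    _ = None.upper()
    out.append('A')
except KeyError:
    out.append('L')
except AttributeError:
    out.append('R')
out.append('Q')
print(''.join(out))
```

Execution trace: 'R' (except AttributeError) → 'Q' (after the try/except). Output: RQ

Answer: RQ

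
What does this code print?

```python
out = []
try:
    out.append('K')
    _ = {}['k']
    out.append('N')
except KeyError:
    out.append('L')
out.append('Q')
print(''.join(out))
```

Execution trace: 'K' (try body) → 'L' (except KeyError) → 'Q' (after the try/except). Output: KLQ

Answer: KLQ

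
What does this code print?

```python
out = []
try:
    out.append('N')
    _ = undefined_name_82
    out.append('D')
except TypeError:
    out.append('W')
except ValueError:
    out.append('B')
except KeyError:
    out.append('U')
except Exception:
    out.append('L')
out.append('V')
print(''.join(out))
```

Execution trace: 'N' (try body) → 'L' (except Exception) → 'V' (after the try/except). Output: NLV

Answer: NLV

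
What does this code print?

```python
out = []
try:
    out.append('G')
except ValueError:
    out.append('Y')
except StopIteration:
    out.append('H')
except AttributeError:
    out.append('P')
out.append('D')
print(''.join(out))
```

Execution trace: 'G' (try body, no exception) → 'D' (after the try/except). Output: GD

Answer: GD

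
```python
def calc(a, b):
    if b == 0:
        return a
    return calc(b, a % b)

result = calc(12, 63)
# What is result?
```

calc(12, 63) -> calc(63, 12) -> calc(12, 3) -> calc(3, 0) -> 3

Answer: 3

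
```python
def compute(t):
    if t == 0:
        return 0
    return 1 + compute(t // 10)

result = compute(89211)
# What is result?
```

Count of digits of 89211: 5

Answer: 5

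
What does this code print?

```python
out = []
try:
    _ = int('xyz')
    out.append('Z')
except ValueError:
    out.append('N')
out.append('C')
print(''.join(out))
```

Execution trace: 'N' (except ValueError) → 'C' (after the try/except). Output: NC

Answer: NC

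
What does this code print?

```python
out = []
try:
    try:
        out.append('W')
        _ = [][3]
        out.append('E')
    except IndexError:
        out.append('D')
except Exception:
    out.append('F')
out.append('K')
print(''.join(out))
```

Execution trace: 'W' (inner try body) → 'D' (inner except IndexError) → 'K' (after the try/except). Output: WDK

Answer: WDK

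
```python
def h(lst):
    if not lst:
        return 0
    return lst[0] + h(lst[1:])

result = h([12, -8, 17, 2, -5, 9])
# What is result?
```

12 + (-8) + 17 + 2 + (-5) + 9 + 0 = 27

Answer: 27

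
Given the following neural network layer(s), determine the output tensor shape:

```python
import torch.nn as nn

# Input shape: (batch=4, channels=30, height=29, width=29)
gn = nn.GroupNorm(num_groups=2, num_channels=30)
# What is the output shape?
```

Input: (4, 30, 29, 29) -> Output: (4, 30, 29, 29)

Answer: (4, 30, 29, 29)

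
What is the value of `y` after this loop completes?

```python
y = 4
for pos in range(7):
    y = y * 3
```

Multiply by 3, 7 times: 4 * 3^7 = 8748
`y` takes the values: 4 → 12 → 36 → 108 → 324 → 972 → 2916 → 8748

Answer: 8748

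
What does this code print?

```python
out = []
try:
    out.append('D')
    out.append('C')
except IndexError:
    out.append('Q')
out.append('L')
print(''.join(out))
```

Execution trace: 'D' (try body) → 'C' (try body, no exception) → 'L' (after the try/except). Output: DCL

Answer: DCL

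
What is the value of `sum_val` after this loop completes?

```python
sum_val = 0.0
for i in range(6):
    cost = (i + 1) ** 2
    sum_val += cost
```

Sum of squared losses 1² + 2² + ... + 6²
`sum_val` takes the values: 0.0 → 1.0 → 5.0 → 14.0 → 30.0 → 55.0 → 91.0

Answer: 91.0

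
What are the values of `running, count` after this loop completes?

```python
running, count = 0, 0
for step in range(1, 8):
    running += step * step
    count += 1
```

Sum of squares and count
`running, count` takes the values: (0, 0) → (1, 0) → (1, 1) → (5, 1) → (5, 2) → (14, 2) → (14, 3) → (30, 3) → (30, 4) → (55, 4) → (55, 5) → (91, 5) → (91, 6) → (140, 6) → (140, 7)

Answer: 140, 7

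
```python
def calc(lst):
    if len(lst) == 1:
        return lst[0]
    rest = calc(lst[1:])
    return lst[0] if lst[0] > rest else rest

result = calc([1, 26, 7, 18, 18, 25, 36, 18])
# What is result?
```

Recursive max over [1, 26, 7, 18, 18, 25, 36, 18] = 36

Answer: 36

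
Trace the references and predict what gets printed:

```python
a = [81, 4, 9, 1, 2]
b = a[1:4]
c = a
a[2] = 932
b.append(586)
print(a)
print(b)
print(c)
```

Key concept: slice vs alias.
Step by step:
`a = [81, 4, 9, 1, 2]` → a = [81, 4, 9, 1, 2]
`b = a[1:4]` → b = [4, 9, 1]
`c = a` → c = [81, 4, 9, 1, 2] (same object as a)
`a[2] = 932` → a = [81, 4, 932, 1, 2] (same object as c); c = [81, 4, 932, 1, 2] (same object as a)
`b.append(586)` → b = [4, 9, 1, 586]
`print(a)` → prints [81, 4, 932, 1, 2]
`print(b)` → prints [4, 9, 1, 586]
`print(c)` → prints [81, 4, 932, 1, 2]

Answer:
[81, 4, 932, 1, 2]
[4, 9, 1, 586]
[81, 4, 932, 1, 2]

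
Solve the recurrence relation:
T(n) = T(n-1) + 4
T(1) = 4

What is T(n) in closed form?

Unrolling: T(n) = T(1) + 4·(n-1) = 4 + 4(n-1) = 4n.

Answer: T(n) = 4n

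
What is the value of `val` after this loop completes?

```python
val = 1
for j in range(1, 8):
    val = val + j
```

Start at 1, add 1 through 7
`val` takes the values: 1 → 2 → 4 → 7 → 11 → 16 → 22 → 29

Answer: 29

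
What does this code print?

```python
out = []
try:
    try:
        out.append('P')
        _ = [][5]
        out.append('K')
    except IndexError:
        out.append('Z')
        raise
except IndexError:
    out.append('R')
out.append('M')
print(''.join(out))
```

Execution trace: 'P' (inner try body) → 'Z' (inner except IndexError) → 'R' (outer except IndexError) → 'M' (after the try/except). Output: PZRM

Answer: PZRM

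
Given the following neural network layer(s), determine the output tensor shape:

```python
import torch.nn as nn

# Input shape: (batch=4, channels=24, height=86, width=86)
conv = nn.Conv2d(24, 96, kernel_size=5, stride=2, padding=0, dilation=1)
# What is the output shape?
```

Input: (4, 24, 86, 86) -> Output: (4, 96, 41, 41)

Answer: (4, 96, 41, 41)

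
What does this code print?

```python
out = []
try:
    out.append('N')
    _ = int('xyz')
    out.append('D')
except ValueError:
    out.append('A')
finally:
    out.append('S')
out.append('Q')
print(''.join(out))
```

Execution trace: 'N' (try body) → 'A' (except ValueError) → 'S' (finally) → 'Q' (after the try/except). Output: NASQ

Answer: NASQ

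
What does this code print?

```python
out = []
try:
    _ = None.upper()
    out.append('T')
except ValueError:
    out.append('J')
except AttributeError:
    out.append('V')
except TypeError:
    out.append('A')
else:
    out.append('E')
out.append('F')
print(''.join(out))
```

Execution trace: 'V' (except AttributeError) → 'F' (after the try/except). Output: VF

Answer: VF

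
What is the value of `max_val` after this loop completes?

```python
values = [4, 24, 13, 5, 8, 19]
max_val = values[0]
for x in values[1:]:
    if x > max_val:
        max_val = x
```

Maximum of [4, 24, 13, 5, 8, 19]
`max_val` takes the values: 4 → 24

Answer: 24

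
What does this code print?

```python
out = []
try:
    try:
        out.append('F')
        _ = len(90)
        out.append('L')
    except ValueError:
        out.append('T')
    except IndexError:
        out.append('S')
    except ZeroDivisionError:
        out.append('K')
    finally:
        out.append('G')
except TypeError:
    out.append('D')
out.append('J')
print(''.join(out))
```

Execution trace: 'F' (try body) → 'G' (finally) → 'D' (outer except TypeError) → 'J' (after the try/except). Output: FGDJ

Answer: FGDJ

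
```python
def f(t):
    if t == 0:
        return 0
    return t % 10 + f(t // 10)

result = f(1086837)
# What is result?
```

Sum of digits of 1086837: 7 + 3 + 8 + 6 + 8 + 0 + 1 = 33

Answer: 33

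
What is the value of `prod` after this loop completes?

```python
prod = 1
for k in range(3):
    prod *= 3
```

3^3 = 27
`prod` takes the values: 1 → 3 → 9 → 27

Answer: 27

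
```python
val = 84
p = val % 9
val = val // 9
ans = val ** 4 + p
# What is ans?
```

Trace:
`val = 84` → val = 84
`p = val % 9` → p = 3
`val = val // 9` → val = 9
`ans = val ** 4 + p` → ans = 6564
So ans = 6564

Answer: 6564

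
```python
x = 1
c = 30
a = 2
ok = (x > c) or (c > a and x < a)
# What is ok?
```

Trace:
`x = 1` → x = 1
`c = 30` → c = 30
`a = 2` → a = 2
`ok = (x > c) or (c > a and x < a)` → ok = True
So ok = True

Answer: True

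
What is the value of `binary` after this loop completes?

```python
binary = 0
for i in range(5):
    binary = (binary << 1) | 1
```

Build 5 consecutive 1-bits: 0b11111
`binary` takes the values: 0 → 1 → 3 → 7 → 15 → 31

Answer: 31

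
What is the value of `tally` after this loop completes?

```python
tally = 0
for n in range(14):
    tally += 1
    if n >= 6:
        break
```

Loop breaks when n reaches 6, tally is 7
`tally` takes the values: 0 → 1 → 2 → 3 → 4 → 5 → 6 → 7

Answer: 7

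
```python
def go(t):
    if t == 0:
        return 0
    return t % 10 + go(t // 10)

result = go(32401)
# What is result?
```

Sum of digits of 32401: 1 + 0 + 4 + 2 + 3 = 10

Answer: 10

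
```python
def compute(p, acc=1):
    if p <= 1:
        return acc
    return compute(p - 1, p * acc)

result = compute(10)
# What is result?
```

Accumulator trace (n, acc): (10, 1) -> (9, 10) -> (8, 90) -> (7, 720) -> (6, 5040) -> (5, 30240) -> (4, 151200) -> (3, 604800) -> (2, 1814400) -> (1, 3628800) -> return 3628800

Answer: 3628800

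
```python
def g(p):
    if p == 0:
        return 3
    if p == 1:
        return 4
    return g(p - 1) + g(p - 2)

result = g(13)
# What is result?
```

Build up from base cases: g(0)=3, g(1)=4, g(2)=7, g(3)=11, g(4)=18, g(5)=29, g(6)=47, ..., g(13)=1364

Answer: 1364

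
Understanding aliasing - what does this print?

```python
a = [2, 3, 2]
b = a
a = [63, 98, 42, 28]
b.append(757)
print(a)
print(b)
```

Key concept: rebinding vs mutation: a is rebound to a new list, b still points at the original.
Step by step:
`a = [2, 3, 2]` → a = [2, 3, 2]
`b = a` → b = [2, 3, 2] (same object as a)
`a = [63, 98, 42, 28]` → a = [63, 98, 42, 28]
`b.append(757)` → b = [2, 3, 2, 757]
`print(a)` → prints [63, 98, 42, 28]
`print(b)` → prints [2, 3, 2, 757]

Answer:
[63, 98, 42, 28]
[2, 3, 2, 757]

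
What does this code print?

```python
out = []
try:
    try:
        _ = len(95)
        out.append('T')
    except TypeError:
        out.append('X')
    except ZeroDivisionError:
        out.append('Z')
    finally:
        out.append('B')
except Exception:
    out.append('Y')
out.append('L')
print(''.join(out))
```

Execution trace: 'X' (inner except TypeError) → 'B' (inner finally) → 'L' (after the try/except). Output: XBL

Answer: XBL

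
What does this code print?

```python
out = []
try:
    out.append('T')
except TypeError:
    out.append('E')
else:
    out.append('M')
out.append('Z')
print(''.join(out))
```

Execution trace: 'T' (try body, no exception) → 'M' (else) → 'Z' (after the try/except). Output: TMZ

Answer: TMZ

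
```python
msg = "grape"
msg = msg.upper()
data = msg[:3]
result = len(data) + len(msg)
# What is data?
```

Trace:
`msg = "grape"` → msg = 'grape'
`msg = msg.upper()` → msg = 'GRAPE'
`data = msg[:3]` → data = 'GRA'
`result = len(data) + len(msg)` → result = 8
So data = 'GRA'

Answer: 'GRA'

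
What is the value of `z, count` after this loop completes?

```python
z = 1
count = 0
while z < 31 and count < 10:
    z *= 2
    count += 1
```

Double until >= 31 or 10 iterations
`z, count` takes the values: (1, 0) → (2, 0) → (2, 1) → (4, 1) → (4, 2) → (8, 2) → (8, 3) → (16, 3) → (16, 4) → (32, 4) → (32, 5)

Answer: 32, 5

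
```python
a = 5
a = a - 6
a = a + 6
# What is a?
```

Trace:
`a = 5` → a = 5
`a = a - 6` → a = -1
`a = a + 6` → a = 5
So a = 5

Answer: 5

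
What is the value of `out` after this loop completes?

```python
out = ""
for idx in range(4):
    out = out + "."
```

Repeat '.' 4 times
`out` takes the values: "" → "." → ".." → "..." → "...."

Answer: "...."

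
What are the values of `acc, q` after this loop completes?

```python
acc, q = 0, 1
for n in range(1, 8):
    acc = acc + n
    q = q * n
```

Sum and factorial of 1 to 7
`acc, q` takes the values: (0, 1) → (1, 1) → (3, 1) → (3, 2) → (6, 2) → (6, 6) → (10, 6) → (10, 24) → (15, 24) → (15, 120) → (21, 120) → (21, 720) → (28, 720) → (28, 5040)

Answer: 28, 5040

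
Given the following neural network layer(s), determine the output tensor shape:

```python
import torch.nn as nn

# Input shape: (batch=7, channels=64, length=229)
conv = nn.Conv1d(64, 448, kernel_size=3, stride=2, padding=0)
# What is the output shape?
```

Input: (7, 64, 229) -> Output: (7, 448, 114)

Answer: (7, 448, 114)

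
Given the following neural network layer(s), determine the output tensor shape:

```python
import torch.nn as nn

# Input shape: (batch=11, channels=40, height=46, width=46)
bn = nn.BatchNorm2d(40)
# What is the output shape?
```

Input: (11, 40, 46, 46) -> Output: (11, 40, 46, 46)

Answer: (11, 40, 46, 46)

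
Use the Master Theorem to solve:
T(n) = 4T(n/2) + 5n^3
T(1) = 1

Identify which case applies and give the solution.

a=4, b=2, f(n)=5n^3. log_2(4) = 2. Since c=3 > 2 and the regularity condition holds (4(n/2)^3 = (4/2^3)n^3 with 4/2^3 < 1), Case 3 applies: T(n) = Θ(f(n)) = O(n^3).

Answer: O(n^3) - Case 3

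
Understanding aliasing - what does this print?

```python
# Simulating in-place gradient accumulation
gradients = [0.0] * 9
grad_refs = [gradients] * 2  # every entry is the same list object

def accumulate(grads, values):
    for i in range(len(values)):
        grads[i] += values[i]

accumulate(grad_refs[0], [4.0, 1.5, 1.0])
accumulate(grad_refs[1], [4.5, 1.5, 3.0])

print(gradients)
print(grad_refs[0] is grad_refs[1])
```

Key concept: gradient accumulation aliasing.
Step by step:
`gradients = [0.0] * 9` → gradients = [0.0, 0.0, 0.0, 0.0, 0.0, 0.0, 0.0, 0.0, 0.0]
`grad_refs = [gradients] * 2` → grad_refs = [[0.0, 0.0, 0.0, 0.0, 0.0, 0.0, 0.0, 0.0, 0.0], [0.0, 0.0, 0.0, 0.0, 0.0, 0.0, 0.0, 0.0, 0.0]]
`accumulate(grad_refs[0], [4.0, 1.5, 1.0])` → gradients = [4.0, 1.5, 1.0, 0.0, 0.0, 0.0, 0.0, 0.0, 0.0]; grad_refs = [[4.0, 1.5, 1.0, 0.0, 0.0, 0.0, 0.0, 0.0, 0.0], [4.0, 1.5, 1.0, 0.0, 0.0, 0.0, 0.0, 0.0, 0.0]]
`accumulate(grad_refs[1], [4.5, 1.5, 3.0])` → gradients = [8.5, 3.0, 4.0, 0.0, 0.0, 0.0, 0.0, 0.0, 0.0]; grad_refs = [[8.5, 3.0, 4.0, 0.0, 0.0, 0.0, 0.0, 0.0, 0.0], [8.5, 3.0, 4.0, 0.0, 0.0, 0.0, 0.0, 0.0, 0.0]]
`print(gradients)` → prints [8.5, 3.0, 4.0, 0.0, 0.0, 0.0, 0.0, 0.0, 0.0]
`print(grad_refs[0] is grad_refs[1])` → prints True

Answer:
[8.5, 3.0, 4.0, 0.0, 0.0, 0.0, 0.0, 0.0, 0.0]
True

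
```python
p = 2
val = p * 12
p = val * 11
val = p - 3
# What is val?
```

Trace:
`p = 2` → p = 2
`val = p * 12` → val = 24
`p = val * 11` → p = 264
`val = p - 3` → val = 261
So val = 261

Answer: 261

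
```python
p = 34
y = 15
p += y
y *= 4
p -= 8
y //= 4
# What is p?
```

Trace:
`p = 34` → p = 34
`y = 15` → y = 15
`p += y` → p = 49
`y *= 4` → y = 60
`p -= 8` → p = 41
`y //= 4` → y = 15
So p = 41

Answer: 41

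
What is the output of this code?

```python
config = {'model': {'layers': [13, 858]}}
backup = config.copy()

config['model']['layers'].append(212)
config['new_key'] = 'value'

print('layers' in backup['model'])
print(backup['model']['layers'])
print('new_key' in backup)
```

Key concept: shallow copy gotcha with nested dict.
Step by step:
`config = {'model': {'layers': [13, 858]}}` → config = {'model': {'layers': [13, 858]}}
`backup = config.copy()` → backup = {'model': {'layers': [13, 858]}}
`config['model']['layers'].append(212)` → config = {'model': {'layers': [13, 858, 212]}}; backup = {'model': {'layers': [13, 858, 212]}}
`config['new_key'] = 'value'` → config = {'model': {'layers': [13, 858, 212]}, 'new_key': 'value'}
`print('layers' in backup['model'])` → prints True
`print(backup['model']['layers'])` → prints [13, 858, 212]
`print('new_key' in backup)` → prints False

Answer:
True
[13, 858, 212]
False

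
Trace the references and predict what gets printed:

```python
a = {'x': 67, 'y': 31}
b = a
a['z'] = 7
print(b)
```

Key concept: dict aliasing.
Step by step:
`a = {'x': 67, 'y': 31}` → a = {'x': 67, 'y': 31}
`b = a` → b = {'x': 67, 'y': 31} (same object as a)
`a['z'] = 7` → a = {'x': 67, 'y': 31, 'z': 7} (same object as b); b = {'x': 67, 'y': 31, 'z': 7} (same object as a)
`print(b)` → prints {'x': 67, 'y': 31, 'z': 7}

Answer: {'x': 67, 'y': 31, 'z': 7}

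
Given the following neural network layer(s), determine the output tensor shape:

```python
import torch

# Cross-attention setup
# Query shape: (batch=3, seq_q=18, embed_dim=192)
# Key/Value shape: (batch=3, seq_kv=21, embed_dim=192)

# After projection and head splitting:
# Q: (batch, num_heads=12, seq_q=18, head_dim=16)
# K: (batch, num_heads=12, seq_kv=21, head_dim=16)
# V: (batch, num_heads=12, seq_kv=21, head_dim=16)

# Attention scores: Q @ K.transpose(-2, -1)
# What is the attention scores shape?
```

Input: (3, 18, 192) -> Output: (3, 12, 18, 21)

Answer: (3, 12, 18, 21)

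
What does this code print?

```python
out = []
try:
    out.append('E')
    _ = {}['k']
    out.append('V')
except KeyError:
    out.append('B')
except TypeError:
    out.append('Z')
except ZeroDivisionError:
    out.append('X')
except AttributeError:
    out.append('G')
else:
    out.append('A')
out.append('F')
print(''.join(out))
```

Execution trace: 'E' (try body) → 'B' (except KeyError) → 'F' (after the try/except). Output: EBF

Answer: EBF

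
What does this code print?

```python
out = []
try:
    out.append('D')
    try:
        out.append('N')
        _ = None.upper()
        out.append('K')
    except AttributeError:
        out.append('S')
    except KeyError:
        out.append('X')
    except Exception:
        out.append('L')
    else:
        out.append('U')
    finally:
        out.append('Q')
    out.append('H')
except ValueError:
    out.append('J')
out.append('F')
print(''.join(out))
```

Execution trace: 'D' (try body) → 'N' (inner try body) → 'S' (inner except AttributeError) → 'Q' (inner finally) → 'H' (try body, no exception) → 'F' (after the try/except). Output: DNSQHF

Answer: DNSQHF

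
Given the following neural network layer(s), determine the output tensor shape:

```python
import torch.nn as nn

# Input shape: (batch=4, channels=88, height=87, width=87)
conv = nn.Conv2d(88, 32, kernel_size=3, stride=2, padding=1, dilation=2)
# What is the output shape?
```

Input: (4, 88, 87, 87) -> Output: (4, 32, 43, 43)

Answer: (4, 32, 43, 43)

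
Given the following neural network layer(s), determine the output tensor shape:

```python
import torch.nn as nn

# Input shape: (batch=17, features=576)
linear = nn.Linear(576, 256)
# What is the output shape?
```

Input: (17, 576) -> Output: (17, 256)

Answer: (17, 256)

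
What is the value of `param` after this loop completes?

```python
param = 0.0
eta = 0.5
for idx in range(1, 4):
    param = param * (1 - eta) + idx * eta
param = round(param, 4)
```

Moving average with lr=0.5
`param` takes the values: 0.0 → 0.5 → 1.25 → 2.125

Answer: 2.125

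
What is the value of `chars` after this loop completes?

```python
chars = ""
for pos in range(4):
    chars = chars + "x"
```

Repeat 'x' 4 times
`chars` takes the values: "" → "x" → "xx" → "xxx" → "xxxx"

Answer: "xxxx"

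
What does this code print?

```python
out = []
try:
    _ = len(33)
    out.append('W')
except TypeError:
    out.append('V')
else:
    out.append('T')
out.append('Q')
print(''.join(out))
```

Execution trace: 'V' (except TypeError) → 'Q' (after the try/except). Output: VQ

Answer: VQ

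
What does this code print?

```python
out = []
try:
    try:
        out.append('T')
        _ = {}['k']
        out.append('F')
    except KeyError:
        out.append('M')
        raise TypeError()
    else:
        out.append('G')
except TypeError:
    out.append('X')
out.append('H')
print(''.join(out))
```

Execution trace: 'T' (inner try body) → 'M' (inner except KeyError) → 'X' (outer except TypeError) → 'H' (after the try/except). Output: TMXH

Answer: TMXH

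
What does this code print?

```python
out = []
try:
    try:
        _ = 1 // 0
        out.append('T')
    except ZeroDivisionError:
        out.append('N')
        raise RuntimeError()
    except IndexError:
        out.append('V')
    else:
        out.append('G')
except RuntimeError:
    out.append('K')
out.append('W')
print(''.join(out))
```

Execution trace: 'N' (inner except ZeroDivisionError) → 'K' (outer except RuntimeError) → 'W' (after the try/except). Output: NKW

Answer: NKW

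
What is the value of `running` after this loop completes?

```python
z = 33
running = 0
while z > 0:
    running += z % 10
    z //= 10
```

Sum digits of 33
`running` takes the values: 0 → 3 → 6

Answer: 6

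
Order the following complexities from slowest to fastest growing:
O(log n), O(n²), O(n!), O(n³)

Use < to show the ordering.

Ordered by growth rate: O(log n) < O(n²) < O(n³) < O(n!)

Answer: O(log n) < O(n²) < O(n³) < O(n!)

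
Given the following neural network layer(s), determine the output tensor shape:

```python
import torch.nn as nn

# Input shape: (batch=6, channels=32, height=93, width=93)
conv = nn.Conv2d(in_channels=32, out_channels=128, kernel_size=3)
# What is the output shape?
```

Input: (6, 32, 93, 93) -> Output: (6, 128, 91, 91)

Answer: (6, 128, 91, 91)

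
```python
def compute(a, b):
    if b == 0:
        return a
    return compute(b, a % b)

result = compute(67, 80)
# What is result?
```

compute(67, 80) -> compute(80, 67) -> compute(67, 13) -> compute(13, 2) -> compute(2, 1) -> compute(1, 0) -> 1

Answer: 1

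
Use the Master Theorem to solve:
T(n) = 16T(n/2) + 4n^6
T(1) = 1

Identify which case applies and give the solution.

a=16, b=2, f(n)=4n^6. log_2(16) = 4. Since c=6 > 4 and the regularity condition holds (16(n/2)^6 = (16/2^6)n^6 with 16/2^6 < 1), Case 3 applies: T(n) = Θ(f(n)) = O(n^6).

Answer: O(n^6) - Case 3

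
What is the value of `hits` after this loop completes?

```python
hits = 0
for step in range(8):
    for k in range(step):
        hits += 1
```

Triangle number: 0+1+2+...+7
`hits` takes the values: 0 → 1 → 2 → 3 → 4 → 5 → 6 → 7 → 8 → 9 → 10 → 11 → 12 → 13 → 14 → 15 → 16 → 17 → 18 → 19 → 20 → 21 → 22 → 23 → 24 → 25 → 26 → 27 → 28

Answer: 28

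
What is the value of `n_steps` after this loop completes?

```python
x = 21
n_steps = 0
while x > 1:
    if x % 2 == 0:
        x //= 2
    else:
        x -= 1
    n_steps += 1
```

Steps to reduce 21 to 1
`n_steps` takes the values: 0 → 1 → 2 → 3 → 4 → 5 → 6

Answer: 6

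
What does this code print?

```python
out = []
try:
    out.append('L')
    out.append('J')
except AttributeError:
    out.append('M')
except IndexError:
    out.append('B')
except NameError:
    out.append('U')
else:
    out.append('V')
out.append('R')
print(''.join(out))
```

Execution trace: 'L' (try body) → 'J' (try body, no exception) → 'V' (else) → 'R' (after the try/except). Output: LJVR

Answer: LJVR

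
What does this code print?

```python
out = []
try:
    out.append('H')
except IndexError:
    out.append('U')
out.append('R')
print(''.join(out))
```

Execution trace: 'H' (try body, no exception) → 'R' (after the try/except). Output: HR

Answer: HR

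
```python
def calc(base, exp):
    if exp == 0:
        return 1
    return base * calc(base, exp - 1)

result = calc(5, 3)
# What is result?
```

calc(5, 3) = 5 * 5 * 5 = 125

Answer: 125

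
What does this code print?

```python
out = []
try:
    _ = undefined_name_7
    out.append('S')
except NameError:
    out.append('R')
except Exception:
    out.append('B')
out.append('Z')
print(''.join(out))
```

Execution trace: 'R' (except NameError) → 'Z' (after the try/except). Output: RZ

Answer: RZ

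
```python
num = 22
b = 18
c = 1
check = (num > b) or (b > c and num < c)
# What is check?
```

Trace:
`num = 22` → num = 22
`b = 18` → b = 18
`c = 1` → c = 1
`check = (num > b) or (b > c and num < c)` → check = True
So check = True

Answer: True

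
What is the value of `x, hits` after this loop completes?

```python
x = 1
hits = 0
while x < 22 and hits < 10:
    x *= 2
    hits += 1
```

Double until >= 22 or 10 iterations
`x, hits` takes the values: (1, 0) → (2, 0) → (2, 1) → (4, 1) → (4, 2) → (8, 2) → (8, 3) → (16, 3) → (16, 4) → (32, 4) → (32, 5)

Answer: 32, 5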